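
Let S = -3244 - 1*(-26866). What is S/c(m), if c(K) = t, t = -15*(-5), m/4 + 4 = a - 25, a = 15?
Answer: 7874/25 ≈ 314.96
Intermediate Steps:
m = -56 (m = -16 + 4*(15 - 25) = -16 + 4*(-10) = -16 - 40 = -56)
t = 75
S = 23622 (S = -3244 + 26866 = 23622)
c(K) = 75
S/c(m) = 23622/75 = 23622*(1/75) = 7874/25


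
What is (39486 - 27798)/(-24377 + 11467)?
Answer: -5844/6455 ≈ -0.90534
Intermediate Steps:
(39486 - 27798)/(-24377 + 11467) = 11688/(-12910) = 11688*(-1/12910) = -5844/6455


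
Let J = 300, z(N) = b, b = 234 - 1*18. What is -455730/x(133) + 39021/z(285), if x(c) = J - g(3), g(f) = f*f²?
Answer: -9753883/6552 ≈ -1488.7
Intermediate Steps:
b = 216 (b = 234 - 18 = 216)
g(f) = f³
z(N) = 216
x(c) = 273 (x(c) = 300 - 1*3³ = 300 - 1*27 = 300 - 27 = 273)
-455730/x(133) + 39021/z(285) = -455730/273 + 39021/216 = -455730*1/273 + 39021*(1/216) = -151910/91 + 13007/72 = -9753883/6552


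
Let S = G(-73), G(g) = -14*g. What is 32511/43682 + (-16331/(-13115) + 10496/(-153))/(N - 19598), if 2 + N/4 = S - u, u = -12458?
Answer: 558154568137594/751923392214015 ≈ 0.74230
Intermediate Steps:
S = 1022 (S = -14*(-73) = 1022)
N = 53912 (N = -8 + 4*(1022 - 1*(-12458)) = -8 + 4*(1022 + 12458) = -8 + 4*13480 = -8 + 53920 = 53912)
32511/43682 + (-16331/(-13115) + 10496/(-153))/(N - 19598) = 32511/43682 + (-16331/(-13115) + 10496/(-153))/(53912 - 19598) = 32511*(1/43682) + (-16331*(-1/13115) + 10496*(-1/153))/34314 = 32511/43682 + (16331/13115 - 10496/153)*(1/34314) = 32511/43682 - 135156397/2006595*1/34314 = 32511/43682 - 135156397/68854300830 = 558154568137594/751923392214015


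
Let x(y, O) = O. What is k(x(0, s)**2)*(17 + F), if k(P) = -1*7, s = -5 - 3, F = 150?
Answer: -1169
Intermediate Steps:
s = -8
k(P) = -7
k(x(0, s)**2)*(17 + F) = -7*(17 + 150) = -7*167 = -1169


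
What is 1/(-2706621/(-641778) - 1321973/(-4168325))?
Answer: 891713093950/4043496389273 ≈ 0.22053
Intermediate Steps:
1/(-2706621/(-641778) - 1321973/(-4168325)) = 1/(-2706621*(-1/641778) - 1321973*(-1/4168325)) = 1/(902207/213926 + 1321973/4168325) = 1/(4043496389273/891713093950) = 891713093950/4043496389273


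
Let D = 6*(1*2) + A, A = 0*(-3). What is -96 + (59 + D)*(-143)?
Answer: -10249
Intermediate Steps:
A = 0
D = 12 (D = 6*(1*2) + 0 = 6*2 + 0 = 12 + 0 = 12)
-96 + (59 + D)*(-143) = -96 + (59 + 12)*(-143) = -96 + 71*(-143) = -96 - 10153 = -10249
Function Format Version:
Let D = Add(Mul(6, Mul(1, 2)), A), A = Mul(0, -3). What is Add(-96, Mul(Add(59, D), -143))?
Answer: -10249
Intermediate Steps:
A = 0
D = 12 (D = Add(Mul(6, Mul(1, 2)), 0) = Add(Mul(6, 2), 0) = Add(12, 0) = 12)
Add(-96, Mul(Add(59, D), -143)) = Add(-96, Mul(Add(59, 12), -143)) = Add(-96, Mul(71, -143)) = Add(-96, -10153) = -10249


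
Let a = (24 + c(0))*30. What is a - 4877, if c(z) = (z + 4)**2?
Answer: -3677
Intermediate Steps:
c(z) = (4 + z)**2
a = 1200 (a = (24 + (4 + 0)**2)*30 = (24 + 4**2)*30 = (24 + 16)*30 = 40*30 = 1200)
a - 4877 = 1200 - 4877 = -3677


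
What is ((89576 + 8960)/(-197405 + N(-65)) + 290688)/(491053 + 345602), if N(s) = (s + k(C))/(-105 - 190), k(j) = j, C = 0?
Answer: 1692801510596/4872211029855 ≈ 0.34744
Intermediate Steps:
N(s) = -s/295 (N(s) = (s + 0)/(-105 - 190) = s/(-295) = s*(-1/295) = -s/295)
((89576 + 8960)/(-197405 + N(-65)) + 290688)/(491053 + 345602) = ((89576 + 8960)/(-197405 - 1/295*(-65)) + 290688)/(491053 + 345602) = (98536/(-197405 + 13/59) + 290688)/836655 = (98536/(-11646882/59) + 290688)*(1/836655) = (98536*(-59/11646882) + 290688)*(1/836655) = (-2906812/5823441 + 290688)*(1/836655) = (1692801510596/5823441)*(1/836655) = 1692801510596/4872211029855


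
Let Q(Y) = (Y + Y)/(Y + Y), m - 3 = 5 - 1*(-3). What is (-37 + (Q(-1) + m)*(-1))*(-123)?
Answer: 6027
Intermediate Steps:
m = 11 (m = 3 + (5 - 1*(-3)) = 3 + (5 + 3) = 3 + 8 = 11)
Q(Y) = 1 (Q(Y) = (2*Y)/((2*Y)) = (2*Y)*(1/(2*Y)) = 1)
(-37 + (Q(-1) + m)*(-1))*(-123) = (-37 + (1 + 11)*(-1))*(-123) = (-37 + 12*(-1))*(-123) = (-37 - 12)*(-123) = -49*(-123) = 6027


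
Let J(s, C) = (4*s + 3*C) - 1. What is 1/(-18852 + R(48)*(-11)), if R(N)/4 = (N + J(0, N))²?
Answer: -1/1624016 ≈ -6.1576e-7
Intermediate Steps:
J(s, C) = -1 + 3*C + 4*s (J(s, C) = (3*C + 4*s) - 1 = -1 + 3*C + 4*s)
R(N) = 4*(-1 + 4*N)² (R(N) = 4*(N + (-1 + 3*N + 4*0))² = 4*(N + (-1 + 3*N + 0))² = 4*(N + (-1 + 3*N))² = 4*(-1 + 4*N)²)
1/(-18852 + R(48)*(-11)) = 1/(-18852 + (4*(-1 + 4*48)²)*(-11)) = 1/(-18852 + (4*(-1 + 192)²)*(-11)) = 1/(-18852 + (4*191²)*(-11)) = 1/(-18852 + (4*36481)*(-11)) = 1/(-18852 + 145924*(-11)) = 1/(-18852 - 1605164) = 1/(-1624016) = -1/1624016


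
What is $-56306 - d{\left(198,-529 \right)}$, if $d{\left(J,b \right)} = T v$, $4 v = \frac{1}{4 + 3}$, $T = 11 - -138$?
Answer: $- \frac{1576717}{28} \approx -56311.0$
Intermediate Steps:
$T = 149$ ($T = 11 + 138 = 149$)
$v = \frac{1}{28}$ ($v = \frac{1}{4 \left(4 + 3\right)} = \frac{1}{4 \cdot 7} = \frac{1}{4} \cdot \frac{1}{7} = \frac{1}{28} \approx 0.035714$)
$d{\left(J,b \right)} = \frac{149}{28}$ ($d{\left(J,b \right)} = 149 \cdot \frac{1}{28} = \frac{149}{28}$)
$-56306 - d{\left(198,-529 \right)} = -56306 - \frac{149}{28} = - \frac{1576717}{28}$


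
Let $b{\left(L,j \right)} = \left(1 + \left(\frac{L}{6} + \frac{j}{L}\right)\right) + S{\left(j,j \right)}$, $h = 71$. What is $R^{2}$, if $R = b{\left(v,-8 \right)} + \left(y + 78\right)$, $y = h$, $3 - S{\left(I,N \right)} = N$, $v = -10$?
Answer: $\frac{5769604}{225} \approx 25643.0$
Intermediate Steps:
$S{\left(I,N \right)} = 3 - N$
$y = 71$
$b{\left(L,j \right)} = 4 - j + \frac{L}{6} + \frac{j}{L}$ ($b{\left(L,j \right)} = \left(1 + \left(\frac{L}{6} + \frac{j}{L}\right)\right) - \left(-3 + j\right) = \left(1 + \frac{L}{6} + \frac{j}{L}\right) - \left(-3 + j\right) = 4 - j + \frac{L}{6} + \frac{j}{L}$)
$R = \frac{2402}{15}$ ($R = \left(4 - -8 + \frac{1}{6} \left(-10\right) - \frac{8}{-10}\right) + \left(71 + 78\right) = \left(4 + 8 - \frac{5}{3} - - \frac{4}{5}\right) + 149 = \left(4 + 8 - \frac{5}{3} + \frac{4}{5}\right) + 149 = \frac{167}{15} + 149 = \frac{2402}{15} \approx 160.13$)
$R^{2} = \left(\frac{2402}{15}\right)^{2} = \frac{5769604}{225}$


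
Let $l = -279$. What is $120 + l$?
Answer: $-159$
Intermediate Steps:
$120 + l = 120 - 279 = -159$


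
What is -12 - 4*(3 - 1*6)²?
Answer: -48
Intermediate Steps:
-12 - 4*(3 - 1*6)² = -12 - 4*(3 - 6)² = -12 - 4*(-3)² = -12 - 4*9 = -12 - 36 = -48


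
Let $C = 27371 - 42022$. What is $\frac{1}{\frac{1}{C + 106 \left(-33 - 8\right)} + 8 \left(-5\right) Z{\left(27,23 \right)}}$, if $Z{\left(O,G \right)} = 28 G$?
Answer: $- \frac{18997}{489362721} \approx -3.882 \cdot 10^{-5}$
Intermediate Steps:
$C = -14651$ ($C = 27371 - 42022 = -14651$)
$\frac{1}{\frac{1}{C + 106 \left(-33 - 8\right)} + 8 \left(-5\right) Z{\left(27,23 \right)}} = \frac{1}{\frac{1}{-14651 + 106 \left(-33 - 8\right)} + 8 \left(-5\right) 28 \cdot 23} = \frac{1}{\frac{1}{-14651 + 106 \left(-33 - 8\right)} - 25760} = \frac{1}{\frac{1}{-14651 + 106 \left(-41\right)} - 25760} = \frac{1}{\frac{1}{-14651 - 4346} - 25760} = \frac{1}{\frac{1}{-18997} - 25760} = \frac{1}{- \frac{1}{18997} - 25760} = \frac{1}{- \frac{489362721}{18997}} = - \frac{18997}{489362721}$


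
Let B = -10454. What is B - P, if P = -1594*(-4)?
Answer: -16830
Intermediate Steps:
P = 6376
B - P = -10454 - 1*6376 = -10454 - 6376 = -16830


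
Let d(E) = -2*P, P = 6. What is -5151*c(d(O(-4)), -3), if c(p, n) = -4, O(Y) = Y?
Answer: 20604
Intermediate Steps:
d(E) = -12 (d(E) = -2*6 = -12)
-5151*c(d(O(-4)), -3) = -5151*(-4) = 20604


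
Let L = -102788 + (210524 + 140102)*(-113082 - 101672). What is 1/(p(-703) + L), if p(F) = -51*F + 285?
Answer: -1/75298402654 ≈ -1.3280e-11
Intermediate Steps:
p(F) = 285 - 51*F
L = -75298438792 (L = -102788 + 350626*(-214754) = -102788 - 75298336004 = -75298438792)
1/(p(-703) + L) = 1/((285 - 51*(-703)) - 75298438792) = 1/((285 + 35853) - 75298438792) = 1/(36138 - 75298438792) = 1/(-75298402654) = -1/75298402654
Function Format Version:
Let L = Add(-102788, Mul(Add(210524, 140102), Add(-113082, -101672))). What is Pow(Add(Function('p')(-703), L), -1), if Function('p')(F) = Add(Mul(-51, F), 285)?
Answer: Rational(-1, 75298402654) ≈ -1.3280e-11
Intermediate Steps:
Function('p')(F) = Add(285, Mul(-51, F))
L = -75298438792 (L = Add(-102788, Mul(350626, -214754)) = Add(-102788, -75298336004) = -75298438792)
Pow(Add(Function('p')(-703), L), -1) = Pow(Add(Add(285, Mul(-51, -703)), -75298438792), -1) = Pow(Add(Add(285, 35853), -75298438792), -1) = Pow(Add(36138, -75298438792), -1) = Pow(-75298402654, -1) = Rational(-1, 75298402654)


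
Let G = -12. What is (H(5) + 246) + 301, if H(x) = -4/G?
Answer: 1642/3 ≈ 547.33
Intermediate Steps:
H(x) = ⅓ (H(x) = -4/(-12) = -4*(-1/12) = ⅓)
(H(5) + 246) + 301 = (⅓ + 246) + 301 = 739/3 + 301 = 1642/3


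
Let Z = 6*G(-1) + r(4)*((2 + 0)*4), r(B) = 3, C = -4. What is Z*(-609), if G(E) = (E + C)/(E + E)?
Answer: -23751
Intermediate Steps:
G(E) = (-4 + E)/(2*E) (G(E) = (E - 4)/(E + E) = (-4 + E)/((2*E)) = (-4 + E)*(1/(2*E)) = (-4 + E)/(2*E))
Z = 39 (Z = 6*((½)*(-4 - 1)/(-1)) + 3*((2 + 0)*4) = 6*((½)*(-1)*(-5)) + 3*(2*4) = 6*(5/2) + 3*8 = 15 + 24 = 39)
Z*(-609) = 39*(-609) = -23751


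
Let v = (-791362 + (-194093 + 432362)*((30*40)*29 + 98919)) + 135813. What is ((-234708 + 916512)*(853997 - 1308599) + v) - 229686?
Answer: -278089254832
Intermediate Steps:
v = 31860436862 (v = (-791362 + 238269*(1200*29 + 98919)) + 135813 = (-791362 + 238269*(34800 + 98919)) + 135813 = (-791362 + 238269*133719) + 135813 = (-791362 + 31861092411) + 135813 = 31860301049 + 135813 = 31860436862)
((-234708 + 916512)*(853997 - 1308599) + v) - 229686 = ((-234708 + 916512)*(853997 - 1308599) + 31860436862) - 229686 = (681804*(-454602) + 31860436862) - 229686 = (-309949462008 + 31860436862) - 229686 = -278089025146 - 229686 = -278089254832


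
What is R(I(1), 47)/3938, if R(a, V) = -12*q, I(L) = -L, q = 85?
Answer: -510/1969 ≈ -0.25901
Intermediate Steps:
R(a, V) = -1020 (R(a, V) = -12/(1/85) = -12/1/85 = -12*85 = -1020)
R(I(1), 47)/3938 = -1020/3938 = -1020*1/3938 = -510/1969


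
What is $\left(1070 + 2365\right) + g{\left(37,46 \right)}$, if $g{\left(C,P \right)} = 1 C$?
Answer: $3472$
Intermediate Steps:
$g{\left(C,P \right)} = C$
$\left(1070 + 2365\right) + g{\left(37,46 \right)} = \left(1070 + 2365\right) + 37 = 3435 + 37 = 3472$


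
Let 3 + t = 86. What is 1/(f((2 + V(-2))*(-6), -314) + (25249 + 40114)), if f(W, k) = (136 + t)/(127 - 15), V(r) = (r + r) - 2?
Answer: 112/7320875 ≈ 1.5299e-5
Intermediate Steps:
t = 83 (t = -3 + 86 = 83)
V(r) = -2 + 2*r (V(r) = 2*r - 2 = -2 + 2*r)
f(W, k) = 219/112 (f(W, k) = (136 + 83)/(127 - 15) = 219/112)
1/(f((2 + V(-2))*(-6), -314) + (25249 + 40114)) = 1/(219/112 + (25249 + 40114)) = 1/(219/112 + 65363) = 1/(7320875/112) = 112/7320875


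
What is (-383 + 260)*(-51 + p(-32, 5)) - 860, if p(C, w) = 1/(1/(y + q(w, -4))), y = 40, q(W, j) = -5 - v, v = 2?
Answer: 1354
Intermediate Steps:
q(W, j) = -7 (q(W, j) = -5 - 1*2 = -5 - 2 = -7)
p(C, w) = 33 (p(C, w) = 1/(1/(40 - 7)) = 1/(1/33) = 33)
(-383 + 260)*(-51 + p(-32, 5)) - 860 = (-383 + 260)*(-51 + 33) - 860 = -123*(-18) - 860 = 2214 - 860 = 1354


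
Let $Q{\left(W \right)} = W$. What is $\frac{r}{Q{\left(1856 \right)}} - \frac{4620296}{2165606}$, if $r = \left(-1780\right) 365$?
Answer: $- \frac{176946185947}{502420592} \approx -352.19$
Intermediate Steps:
$r = -649700$
$\frac{r}{Q{\left(1856 \right)}} - \frac{4620296}{2165606} = - \frac{649700}{1856} - \frac{4620296}{2165606} = \left(-649700\right) \frac{1}{1856} - \frac{2310148}{1082803} = - \frac{162425}{464} - \frac{2310148}{1082803} = - \frac{176946185947}{502420592}$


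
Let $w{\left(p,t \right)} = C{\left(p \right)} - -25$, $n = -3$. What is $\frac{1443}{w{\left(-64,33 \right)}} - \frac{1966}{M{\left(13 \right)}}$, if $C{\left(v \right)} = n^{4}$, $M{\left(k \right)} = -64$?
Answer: $\frac{75187}{1696} \approx 44.332$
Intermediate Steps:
$C{\left(v \right)} = 81$ ($C{\left(v \right)} = \left(-3\right)^{4} = 81$)
$w{\left(p,t \right)} = 106$ ($w{\left(p,t \right)} = 81 - -25 = 81 + 25 = 106$)
$\frac{1443}{w{\left(-64,33 \right)}} - \frac{1966}{M{\left(13 \right)}} = \frac{1443}{106} - \frac{1966}{-64} = 1443 \cdot \frac{1}{106} - - \frac{983}{32} = \frac{1443}{106} + \frac{983}{32} = \frac{75187}{1696}$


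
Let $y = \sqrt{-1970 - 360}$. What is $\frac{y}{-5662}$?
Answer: $- \frac{i \sqrt{2330}}{5662} \approx - 0.0085253 i$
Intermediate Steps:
$y = i \sqrt{2330}$ ($y = \sqrt{-2330} = i \sqrt{2330} \approx 48.27 i$)
$\frac{y}{-5662} = \frac{i \sqrt{2330}}{-5662} = i \sqrt{2330} \left(- \frac{1}{5662}\right) = - \frac{i \sqrt{2330}}{5662}$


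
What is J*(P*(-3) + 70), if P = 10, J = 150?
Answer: 6000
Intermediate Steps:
J*(P*(-3) + 70) = 150*(10*(-3) + 70) = 150*(-30 + 70) = 150*40 = 6000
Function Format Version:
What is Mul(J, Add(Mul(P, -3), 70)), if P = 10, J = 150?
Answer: 6000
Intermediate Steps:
Mul(J, Add(Mul(P, -3), 70)) = Mul(150, Add(Mul(10, -3), 70)) = Mul(150, Add(-30, 70)) = Mul(150, 40) = 6000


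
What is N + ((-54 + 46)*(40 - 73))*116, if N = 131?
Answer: 30755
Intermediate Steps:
N + ((-54 + 46)*(40 - 73))*116 = 131 + ((-54 + 46)*(40 - 73))*116 = 131 - 8*(-33)*116 = 131 + 264*116 = 131 + 30624 = 30755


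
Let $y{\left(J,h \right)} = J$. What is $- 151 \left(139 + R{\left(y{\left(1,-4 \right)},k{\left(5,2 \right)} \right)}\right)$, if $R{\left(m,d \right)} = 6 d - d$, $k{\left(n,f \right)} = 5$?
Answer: $-24764$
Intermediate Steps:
$R{\left(m,d \right)} = 5 d$
$- 151 \left(139 + R{\left(y{\left(1,-4 \right)},k{\left(5,2 \right)} \right)}\right) = - 151 \left(139 + 5 \cdot 5\right) = - 151 \left(139 + 25\right) = \left(-151\right) 164 = -24764$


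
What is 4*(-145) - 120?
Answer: -700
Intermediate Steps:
4*(-145) - 120 = -580 - 120 = -700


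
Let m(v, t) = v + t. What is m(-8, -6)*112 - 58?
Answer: -1626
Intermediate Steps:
m(v, t) = t + v
m(-8, -6)*112 - 58 = (-6 - 8)*112 - 58 = -14*112 - 58 = -1568 - 58 = -1626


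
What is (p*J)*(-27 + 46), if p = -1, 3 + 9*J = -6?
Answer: 19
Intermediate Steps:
J = -1 (J = -⅓ + (⅑)*(-6) = -⅓ - ⅔ = -1)
(p*J)*(-27 + 46) = (-1*(-1))*(-27 + 46) = 1*19 = 19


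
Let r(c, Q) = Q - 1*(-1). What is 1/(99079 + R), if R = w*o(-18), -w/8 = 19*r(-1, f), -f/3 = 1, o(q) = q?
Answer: 1/93607 ≈ 1.0683e-5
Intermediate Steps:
f = -3 (f = -3*1 = -3)
r(c, Q) = 1 + Q (r(c, Q) = Q + 1 = 1 + Q)
w = 304 (w = -152*(1 - 3) = -152*(-2) = -8*(-38) = 304)
R = -5472 (R = 304*(-18) = -5472)
1/(99079 + R) = 1/(99079 - 5472) = 1/93607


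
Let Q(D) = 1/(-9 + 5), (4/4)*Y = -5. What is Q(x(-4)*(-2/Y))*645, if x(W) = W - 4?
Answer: -645/4 ≈ -161.25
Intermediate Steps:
Y = -5
x(W) = -4 + W
Q(D) = -¼ (Q(D) = 1/(-4) = -¼)
Q(x(-4)*(-2/Y))*645 = -¼*645 = -645/4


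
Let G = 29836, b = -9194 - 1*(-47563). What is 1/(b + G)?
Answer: 1/68205 ≈ 1.4662e-5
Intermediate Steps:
b = 38369 (b = -9194 + 47563 = 38369)
1/(b + G) = 1/(38369 + 29836) = 1/68205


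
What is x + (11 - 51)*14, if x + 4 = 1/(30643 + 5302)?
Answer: -20272979/35945 ≈ -564.00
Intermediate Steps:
x = -143779/35945 (x = -4 + 1/(30643 + 5302) = -4 + 1/35945 = -143779/35945 ≈ -4.0000)
x + (11 - 51)*14 = -143779/35945 + (11 - 51)*14 = -143779/35945 - 40*14 = -143779/35945 - 560 = -20272979/35945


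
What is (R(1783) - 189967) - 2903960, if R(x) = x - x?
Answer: -3093927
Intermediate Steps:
R(x) = 0
(R(1783) - 189967) - 2903960 = (0 - 189967) - 2903960 = -189967 - 2903960 = -3093927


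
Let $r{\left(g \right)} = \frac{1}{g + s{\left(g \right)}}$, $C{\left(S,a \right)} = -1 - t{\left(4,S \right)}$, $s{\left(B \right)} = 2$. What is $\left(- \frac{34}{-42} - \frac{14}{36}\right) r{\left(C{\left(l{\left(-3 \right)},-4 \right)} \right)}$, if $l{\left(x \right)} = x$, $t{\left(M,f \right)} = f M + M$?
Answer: $\frac{53}{1134} \approx 0.046737$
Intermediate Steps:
$t{\left(M,f \right)} = M + M f$ ($t{\left(M,f \right)} = M f + M = M + M f$)
$C{\left(S,a \right)} = -5 - 4 S$ ($C{\left(S,a \right)} = -1 - 4 \left(1 + S\right) = -1 - \left(4 + 4 S\right) = -5 - 4 S$)
$r{\left(g \right)} = \frac{1}{2 + g}$ ($r{\left(g \right)} = \frac{1}{g + 2} = \frac{1}{2 + g}$)
$\left(- \frac{34}{-42} - \frac{14}{36}\right) r{\left(C{\left(l{\left(-3 \right)},-4 \right)} \right)} = \frac{- \frac{34}{-42} - \frac{14}{36}}{2 - -7} = \frac{\left(-34\right) \left(- \frac{1}{42}\right) - \frac{7}{18}}{2 + \left(-5 + 12\right)} = \frac{\frac{17}{21} - \frac{7}{18}}{2 + 7} = \frac{53}{126 \cdot 9} = \frac{53}{126} \cdot \frac{1}{9} = \frac{53}{1134}$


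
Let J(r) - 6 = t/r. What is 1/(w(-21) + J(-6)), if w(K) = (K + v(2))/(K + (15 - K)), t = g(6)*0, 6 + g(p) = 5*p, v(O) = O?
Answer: 15/71 ≈ 0.21127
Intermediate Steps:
g(p) = -6 + 5*p
t = 0 (t = (-6 + 5*6)*0 = (-6 + 30)*0 = 24*0 = 0)
J(r) = 6 (J(r) = 6 + 0/r = 6 + 0 = 6)
w(K) = 2/15 + K/15 (w(K) = (K + 2)/(K + (15 - K)) = (2 + K)/15 = (2 + K)*(1/15) = 2/15 + K/15)
1/(w(-21) + J(-6)) = 1/((2/15 + (1/15)*(-21)) + 6) = 1/((2/15 - 7/5) + 6) = 1/(-19/15 + 6) = 1/(71/15) = 15/71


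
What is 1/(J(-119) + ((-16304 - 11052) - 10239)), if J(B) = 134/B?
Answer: -119/4473939 ≈ -2.6598e-5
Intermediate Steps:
1/(J(-119) + ((-16304 - 11052) - 10239)) = 1/(134/(-119) + ((-16304 - 11052) - 10239)) = 1/(134*(-1/119) + (-27356 - 10239)) = 1/(-134/119 - 37595) = 1/(-4473939/119) = -119/4473939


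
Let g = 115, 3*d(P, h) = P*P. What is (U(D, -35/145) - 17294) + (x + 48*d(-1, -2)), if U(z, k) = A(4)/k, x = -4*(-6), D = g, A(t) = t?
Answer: -120894/7 ≈ -17271.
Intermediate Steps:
d(P, h) = P²/3 (d(P, h) = (P*P)/3 = P²/3)
D = 115
x = 24
U(z, k) = 4/k
(U(D, -35/145) - 17294) + (x + 48*d(-1, -2)) = (4/((-35/145)) - 17294) + (24 + 48*((⅓)*(-1)²)) = (4/((-35*1/145)) - 17294) + (24 + 48*((⅓)*1)) = (4/(-7/29) - 17294) + (24 + 48*(⅓)) = (4*(-29/7) - 17294) + (24 + 16) = (-116/7 - 17294) + 40 = -121174/7 + 40 = -120894/7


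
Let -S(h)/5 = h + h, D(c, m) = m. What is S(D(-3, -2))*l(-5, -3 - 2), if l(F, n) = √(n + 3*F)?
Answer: 40*I*√5 ≈ 89.443*I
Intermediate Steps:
S(h) = -10*h (S(h) = -5*(h + h) = -10*h)
S(D(-3, -2))*l(-5, -3 - 2) = (-10*(-2))*√((-3 - 2) + 3*(-5)) = 20*√(-5 - 15) = 20*√(-20) = 20*(2*I*√5) = 40*I*√5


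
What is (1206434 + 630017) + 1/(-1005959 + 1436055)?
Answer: 789850229297/430096 ≈ 1.8365e+6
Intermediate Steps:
(1206434 + 630017) + 1/(-1005959 + 1436055) = 1836451 + 1/430096 = 789850229297/430096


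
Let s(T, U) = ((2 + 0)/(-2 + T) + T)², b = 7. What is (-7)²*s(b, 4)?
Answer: 67081/25 ≈ 2683.2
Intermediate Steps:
s(T, U) = (T + 2/(-2 + T))² (s(T, U) = (2/(-2 + T) + T)² = (T + 2/(-2 + T))²)
(-7)²*s(b, 4) = (-7)²*((2 + 7² - 2*7)²/(-2 + 7)²) = 49*((2 + 49 - 14)²/5²) = 49*((1/25)*37²) = 49*((1/25)*1369) = 49*(1369/25) = 67081/25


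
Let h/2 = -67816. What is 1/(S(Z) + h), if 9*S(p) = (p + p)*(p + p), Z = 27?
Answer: -1/135308 ≈ -7.3905e-6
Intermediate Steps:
h = -135632 (h = 2*(-67816) = -135632)
S(p) = 4*p²/9 (S(p) = ((p + p)*(p + p))/9 = ((2*p)*(2*p))/9 = (4*p²)/9 = 4*p²/9)
1/(S(Z) + h) = 1/((4/9)*27² - 135632) = 1/((4/9)*729 - 135632) = 1/(324 - 135632) = 1/(-135308) = -1/135308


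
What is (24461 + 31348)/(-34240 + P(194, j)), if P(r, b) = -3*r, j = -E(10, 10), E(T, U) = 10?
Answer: -55809/34822 ≈ -1.6027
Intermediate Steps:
j = -10 (j = -1*10 = -10)
(24461 + 31348)/(-34240 + P(194, j)) = (24461 + 31348)/(-34240 - 3*194) = 55809/(-34240 - 582) = 55809/(-34822) = 55809*(-1/34822) = -55809/34822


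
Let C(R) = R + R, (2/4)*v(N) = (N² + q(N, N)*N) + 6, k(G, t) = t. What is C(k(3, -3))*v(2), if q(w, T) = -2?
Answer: -72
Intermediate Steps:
v(N) = 12 - 4*N + 2*N² (v(N) = 2*((N² - 2*N) + 6) = 2*(6 + N² - 2*N) = 12 - 4*N + 2*N²)
C(R) = 2*R
C(k(3, -3))*v(2) = (2*(-3))*(12 - 4*2 + 2*2²) = -6*(12 - 8 + 2*4) = -6*(12 - 8 + 8) = -6*12 = -72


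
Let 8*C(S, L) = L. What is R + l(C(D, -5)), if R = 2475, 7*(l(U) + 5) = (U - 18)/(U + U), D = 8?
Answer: 173049/70 ≈ 2472.1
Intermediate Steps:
C(S, L) = L/8
l(U) = -5 + (-18 + U)/(14*U) (l(U) = -5 + ((U - 18)/(U + U))/7 = -5 + ((-18 + U)/((2*U)))/7 = -5 + ((-18 + U)*(1/(2*U)))/7 = -5 + ((-18 + U)/(2*U))/7 = -5 + (-18 + U)/(14*U))
R + l(C(D, -5)) = 2475 + 3*(-6 - 23*(-5)/8)/(14*(((⅛)*(-5)))) = 2475 + 3*(-6 - 23*(-5/8))/(14*(-5/8)) = 2475 + (3/14)*(-8/5)*(-6 + 115/8) = 2475 + (3/14)*(-8/5)*(67/8) = 2475 - 201/70 = 173049/70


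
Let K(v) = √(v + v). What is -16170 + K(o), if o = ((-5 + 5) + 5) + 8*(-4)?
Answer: -16170 + 3*I*√6 ≈ -16170.0 + 7.3485*I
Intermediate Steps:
o = -27 (o = (0 + 5) - 32 = 5 - 32 = -27)
K(v) = √2*√v (K(v) = √(2*v) = √2*√v)
-16170 + K(o) = -16170 + √2*√(-27) = -16170 + √2*(3*I*√3) = -16170 + 3*I*√6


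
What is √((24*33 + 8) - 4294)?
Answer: I*√3494 ≈ 59.11*I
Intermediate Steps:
√((24*33 + 8) - 4294) = √((792 + 8) - 4294) = √(800 - 4294) = √(-3494) = I*√3494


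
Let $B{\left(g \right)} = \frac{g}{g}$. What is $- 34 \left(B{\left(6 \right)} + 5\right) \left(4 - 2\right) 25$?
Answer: $-10200$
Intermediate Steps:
$B{\left(g \right)} = 1$
$- 34 \left(B{\left(6 \right)} + 5\right) \left(4 - 2\right) 25 = - 34 \left(1 + 5\right) \left(4 - 2\right) 25 = - 34 \cdot 6 \cdot 2 \cdot 25 = \left(-34\right) 12 \cdot 25 = \left(-408\right) 25 = -10200$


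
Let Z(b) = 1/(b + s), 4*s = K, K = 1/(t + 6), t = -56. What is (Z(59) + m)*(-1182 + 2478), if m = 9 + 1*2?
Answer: 6239472/437 ≈ 14278.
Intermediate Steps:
m = 11 (m = 9 + 2 = 11)
K = -1/50 (K = 1/(-56 + 6) = 1/(-50) = -1/50 ≈ -0.020000)
s = -1/200 (s = (1/4)*(-1/50) = -1/200 ≈ -0.0050000)
Z(b) = 1/(-1/200 + b) (Z(b) = 1/(b - 1/200) = 1/(-1/200 + b))
(Z(59) + m)*(-1182 + 2478) = (200/(-1 + 200*59) + 11)*(-1182 + 2478) = (200/(-1 + 11800) + 11)*1296 = (200/11799 + 11)*1296 = (129989/11799)*1296 = 6239472/437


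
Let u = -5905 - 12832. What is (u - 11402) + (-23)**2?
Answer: -29610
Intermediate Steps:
u = -18737
(u - 11402) + (-23)**2 = (-18737 - 11402) + (-23)**2 = -30139 + 529 = -29610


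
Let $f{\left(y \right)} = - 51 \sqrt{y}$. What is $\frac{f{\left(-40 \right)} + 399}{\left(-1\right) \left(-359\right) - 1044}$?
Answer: $- \frac{399}{685} + \frac{102 i \sqrt{10}}{685} \approx -0.58248 + 0.47088 i$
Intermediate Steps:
$\frac{f{\left(-40 \right)} + 399}{\left(-1\right) \left(-359\right) - 1044} = \frac{- 51 \sqrt{-40} + 399}{\left(-1\right) \left(-359\right) - 1044} = \frac{- 51 \cdot 2 i \sqrt{10} + 399}{359 - 1044} = \frac{- 102 i \sqrt{10} + 399}{-685} = \left(399 - 102 i \sqrt{10}\right) \left(- \frac{1}{685}\right) = - \frac{399}{685} + \frac{102 i \sqrt{10}}{685}$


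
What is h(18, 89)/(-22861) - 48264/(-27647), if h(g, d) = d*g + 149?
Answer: 1054953407/632038067 ≈ 1.6691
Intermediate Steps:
h(g, d) = 149 + d*g
h(18, 89)/(-22861) - 48264/(-27647) = (149 + 89*18)/(-22861) - 48264/(-27647) = (149 + 1602)*(-1/22861) - 48264*(-1/27647) = 1751*(-1/22861) + 48264/27647 = -1751/22861 + 48264/27647 = 1054953407/632038067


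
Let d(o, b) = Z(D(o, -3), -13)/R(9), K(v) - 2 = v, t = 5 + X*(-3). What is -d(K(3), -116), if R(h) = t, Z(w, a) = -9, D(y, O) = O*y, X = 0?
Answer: 9/5 ≈ 1.8000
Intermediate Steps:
t = 5 (t = 5 + 0*(-3) = 5 + 0 = 5)
K(v) = 2 + v
R(h) = 5
d(o, b) = -9/5
-d(K(3), -116) = -1*(-9/5) = 9/5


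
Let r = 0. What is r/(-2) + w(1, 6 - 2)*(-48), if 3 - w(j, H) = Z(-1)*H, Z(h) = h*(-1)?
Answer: 48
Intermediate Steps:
Z(h) = -h
w(j, H) = 3 - H (w(j, H) = 3 - (-1*(-1))*H = 3 - H)
r/(-2) + w(1, 6 - 2)*(-48) = 0/(-2) + (3 - (6 - 2))*(-48) = -1/2*0 + (3 - 1*4)*(-48) = 0 + (3 - 4)*(-48) = 0 - 1*(-48) = 0 + 48 = 48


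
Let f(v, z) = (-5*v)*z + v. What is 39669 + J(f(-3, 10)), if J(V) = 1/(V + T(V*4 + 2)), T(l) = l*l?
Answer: 13814610244/348247 ≈ 39669.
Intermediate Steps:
T(l) = l²
f(v, z) = v - 5*v*z (f(v, z) = -5*v*z + v = v - 5*v*z)
J(V) = 1/(V + (2 + 4*V)²) (J(V) = 1/(V + (V*4 + 2)²) = 1/(V + (4*V + 2)²) = 1/(V + (2 + 4*V)²))
39669 + J(f(-3, 10)) = 39669 + 1/(-3*(1 - 5*10) + 4*(1 + 2*(-3*(1 - 5*10)))²) = 39669 + 1/(-3*(1 - 50) + 4*(1 + 2*(-3*(1 - 50)))²) = 39669 + 1/(-3*(-49) + 4*(1 + 2*(-3*(-49)))²) = 39669 + 1/(147 + 4*(1 + 2*147)²) = 39669 + 1/(147 + 4*(1 + 294)²) = 39669 + 1/(147 + 4*295²) = 39669 + 1/(147 + 4*87025) = 39669 + 1/(147 + 348100) = 39669 + 1/348247 = 13814610244/348247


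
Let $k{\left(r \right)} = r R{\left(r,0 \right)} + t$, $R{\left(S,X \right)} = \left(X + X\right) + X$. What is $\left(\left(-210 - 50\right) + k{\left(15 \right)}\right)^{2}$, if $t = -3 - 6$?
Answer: $72361$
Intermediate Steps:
$R{\left(S,X \right)} = 3 X$ ($R{\left(S,X \right)} = 2 X + X = 3 X$)
$t = -9$ ($t = -3 - 6 = -9$)
$k{\left(r \right)} = -9$ ($k{\left(r \right)} = r 3 \cdot 0 - 9 = r 0 - 9 = 0 - 9 = -9$)
$\left(\left(-210 - 50\right) + k{\left(15 \right)}\right)^{2} = \left(\left(-210 - 50\right) - 9\right)^{2} = \left(-260 - 9\right)^{2} = \left(-269\right)^{2} = 72361$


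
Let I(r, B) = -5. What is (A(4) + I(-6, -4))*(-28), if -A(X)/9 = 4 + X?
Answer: 2156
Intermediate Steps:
A(X) = -36 - 9*X (A(X) = -9*(4 + X) = -36 - 9*X)
(A(4) + I(-6, -4))*(-28) = ((-36 - 9*4) - 5)*(-28) = ((-36 - 36) - 5)*(-28) = (-72 - 5)*(-28) = -77*(-28) = 2156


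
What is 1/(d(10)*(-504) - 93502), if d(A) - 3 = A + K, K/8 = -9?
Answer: -1/63766 ≈ -1.5682e-5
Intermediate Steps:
K = -72 (K = 8*(-9) = -72)
d(A) = -69 + A (d(A) = 3 + (A - 72) = 3 + (-72 + A) = -69 + A)
1/(d(10)*(-504) - 93502) = 1/((-69 + 10)*(-504) - 93502) = 1/(-59*(-504) - 93502) = 1/(29736 - 93502) = 1/(-63766) = -1/63766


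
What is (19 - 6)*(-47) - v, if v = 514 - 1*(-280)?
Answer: -1405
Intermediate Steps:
v = 794 (v = 514 + 280 = 794)
(19 - 6)*(-47) - v = (19 - 6)*(-47) - 1*794 = 13*(-47) - 794 = -611 - 794 = -1405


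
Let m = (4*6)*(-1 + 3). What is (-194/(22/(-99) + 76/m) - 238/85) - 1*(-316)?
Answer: 41814/245 ≈ 170.67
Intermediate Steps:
m = 48 (m = 24*2 = 48)
(-194/(22/(-99) + 76/m) - 238/85) - 1*(-316) = (-194/(22/(-99) + 76/48) - 238/85) - 1*(-316) = (-194/(22*(-1/99) + 76*(1/48)) - 238*1/85) + 316 = (-194/(-2/9 + 19/12) - 14/5) + 316 = (-194/49/36 - 14/5) + 316 = (-194*36/49 - 14/5) + 316 = (-6984/49 - 14/5) + 316 = -35606/245 + 316 = 41814/245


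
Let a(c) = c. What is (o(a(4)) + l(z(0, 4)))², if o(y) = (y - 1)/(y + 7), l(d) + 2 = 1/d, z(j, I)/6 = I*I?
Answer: 3286969/1115136 ≈ 2.9476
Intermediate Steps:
z(j, I) = 6*I² (z(j, I) = 6*(I*I) = 6*I²)
l(d) = -2 + 1/d
o(y) = (-1 + y)/(7 + y)
(o(a(4)) + l(z(0, 4)))² = ((-1 + 4)/(7 + 4) + (-2 + 1/(6*4²)))² = (3/11 + (-2 + 1/(6*16)))² = ((1/11)*3 + (-2 + 1/96))² = (3/11 + (-2 + 1/96))² = (3/11 - 191/96)² = (-1813/1056)² = 3286969/1115136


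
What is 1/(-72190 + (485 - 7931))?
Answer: -1/79636 ≈ -1.2557e-5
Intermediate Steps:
1/(-72190 + (485 - 7931)) = 1/(-72190 - 7446) = 1/(-79636) = -1/79636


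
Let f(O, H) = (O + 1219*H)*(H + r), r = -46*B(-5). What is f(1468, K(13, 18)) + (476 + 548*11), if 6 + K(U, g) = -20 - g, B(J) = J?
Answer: -9696744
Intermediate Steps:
K(U, g) = -26 - g (K(U, g) = -6 + (-20 - g) = -26 - g)
r = 230 (r = -46*(-5) = 230)
f(O, H) = (230 + H)*(O + 1219*H) (f(O, H) = (O + 1219*H)*(H + 230) = (O + 1219*H)*(230 + H) = (230 + H)*(O + 1219*H))
f(1468, K(13, 18)) + (476 + 548*11) = (230*1468 + 1219*(-26 - 1*18)² + 280370*(-26 - 1*18) + (-26 - 1*18)*1468) + (476 + 548*11) = (337640 + 1219*(-26 - 18)² + 280370*(-26 - 18) + (-26 - 18)*1468) + (476 + 6028) = (337640 + 1219*(-44)² + 280370*(-44) - 44*1468) + 6504 = (337640 + 1219*1936 - 12336280 - 64592) + 6504 = (337640 + 2359984 - 12336280 - 64592) + 6504 = -9703248 + 6504 = -9696744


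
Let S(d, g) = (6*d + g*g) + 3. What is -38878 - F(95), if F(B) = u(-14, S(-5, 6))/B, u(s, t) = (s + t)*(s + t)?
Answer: -738687/19 ≈ -38878.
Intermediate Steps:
S(d, g) = 3 + g² + 6*d (S(d, g) = (6*d + g²) + 3 = (g² + 6*d) + 3 = 3 + g² + 6*d)
u(s, t) = (s + t)²
F(B) = 25/B (F(B) = (-14 + (3 + 6² + 6*(-5)))²/B = (-14 + (3 + 36 - 30))²/B = (-14 + 9)²/B = (-5)²/B = 25/B)
-38878 - F(95) = -38878 - 25/95 = -38878 - 1*5/19 = -38878 - 5/19 = -738687/19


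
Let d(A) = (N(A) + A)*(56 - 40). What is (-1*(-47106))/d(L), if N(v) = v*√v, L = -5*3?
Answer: -7851/640 + 7851*I*√15/640 ≈ -12.267 + 47.511*I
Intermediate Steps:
L = -15
N(v) = v^(3/2)
d(A) = 16*A + 16*A^(3/2) (d(A) = (A^(3/2) + A)*(56 - 40) = (A + A^(3/2))*16 = 16*A + 16*A^(3/2))
(-1*(-47106))/d(L) = (-1*(-47106))/(16*(-15) + 16*(-15)^(3/2)) = 47106/(-240 + 16*(-15*I*√15)) = 47106/(-240 - 240*I*√15)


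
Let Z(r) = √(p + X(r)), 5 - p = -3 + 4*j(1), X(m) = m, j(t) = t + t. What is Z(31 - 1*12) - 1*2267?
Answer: -2267 + √19 ≈ -2262.6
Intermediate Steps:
j(t) = 2*t
p = 0 (p = 5 - (-3 + 4*(2*1)) = 5 - (-3 + 4*2) = 5 - (-3 + 8) = 5 - 1*5 = 5 - 5 = 0)
Z(r) = √r (Z(r) = √(0 + r) = √r)
Z(31 - 1*12) - 1*2267 = √(31 - 1*12) - 1*2267 = √(31 - 12) - 2267 = √19 - 2267 = -2267 + √19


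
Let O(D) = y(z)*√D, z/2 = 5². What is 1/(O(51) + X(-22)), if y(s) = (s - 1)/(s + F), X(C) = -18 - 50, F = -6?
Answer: -7744/519389 - 2156*√51/8829613 ≈ -0.016654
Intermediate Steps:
X(C) = -68
z = 50 (z = 2*5² = 2*25 = 50)
y(s) = (-1 + s)/(-6 + s) (y(s) = (s - 1)/(s - 6) = (-1 + s)/(-6 + s))
O(D) = 49*√D/44 (O(D) = ((-1 + 50)/(-6 + 50))*√D = (49/44)*√D = ((1/44)*49)*√D = 49*√D/44)
1/(O(51) + X(-22)) = 1/(49*√51/44 - 68) = 1/(-68 + 49*√51/44)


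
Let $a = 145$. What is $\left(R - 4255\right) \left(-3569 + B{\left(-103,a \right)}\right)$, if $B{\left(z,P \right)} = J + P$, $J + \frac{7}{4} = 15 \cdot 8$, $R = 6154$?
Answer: $- \frac{25110477}{4} \approx -6.2776 \cdot 10^{6}$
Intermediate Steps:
$J = \frac{473}{4}$ ($J = - \frac{7}{4} + 15 \cdot 8 = - \frac{7}{4} + 120 = \frac{473}{4} \approx 118.25$)
$B{\left(z,P \right)} = \frac{473}{4} + P$
$\left(R - 4255\right) \left(-3569 + B{\left(-103,a \right)}\right) = \left(6154 - 4255\right) \left(-3569 + \left(\frac{473}{4} + 145\right)\right) = \left(6154 - 4255\right) \left(-3569 + \frac{1053}{4}\right) = 1899 \left(- \frac{13223}{4}\right) = - \frac{25110477}{4}$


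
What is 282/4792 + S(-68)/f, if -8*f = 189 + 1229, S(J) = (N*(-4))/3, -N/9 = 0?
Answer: 141/2396 ≈ 0.058848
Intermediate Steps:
N = 0 (N = -9*0 = 0)
S(J) = 0 (S(J) = (0*(-4))/3 = 0*(1/3) = 0)
f = -709/4 (f = -(189 + 1229)/8 = -1/8*1418 = -709/4 ≈ -177.25)
282/4792 + S(-68)/f = 282/4792 + 0/(-709/4) = 282*(1/4792) + 0*(-4/709) = 141/2396 + 0 = 141/2396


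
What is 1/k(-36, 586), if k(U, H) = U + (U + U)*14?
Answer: -1/1044 ≈ -0.00095785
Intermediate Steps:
k(U, H) = 29*U (k(U, H) = U + (2*U)*14 = U + 28*U = 29*U)
1/k(-36, 586) = 1/(29*(-36)) = 1/(-1044) = -1/1044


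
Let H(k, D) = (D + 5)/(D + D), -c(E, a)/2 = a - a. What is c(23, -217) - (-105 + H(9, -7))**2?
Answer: -538756/49 ≈ -10995.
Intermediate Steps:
c(E, a) = 0 (c(E, a) = -2*(a - a) = -2*0 = 0)
H(k, D) = (5 + D)/(2*D) (H(k, D) = (5 + D)/((2*D)) = (5 + D)*(1/(2*D)) = (5 + D)/(2*D))
c(23, -217) - (-105 + H(9, -7))**2 = 0 - (-105 + (1/2)*(5 - 7)/(-7))**2 = 0 - (-105 + (1/2)*(-1/7)*(-2))**2 = 0 - (-105 + 1/7)**2 = 0 - (-734/7)**2 = 0 - 1*538756/49 = 0 - 538756/49 = -538756/49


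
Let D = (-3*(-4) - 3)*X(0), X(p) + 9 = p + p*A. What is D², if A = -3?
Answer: 6561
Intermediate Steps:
X(p) = -9 - 2*p (X(p) = -9 + (p + p*(-3)) = -9 + (p - 3*p) = -9 - 2*p)
D = -81 (D = (-3*(-4) - 3)*(-9 - 2*0) = (12 - 3)*(-9 + 0) = 9*(-9) = -81)
D² = (-81)² = 6561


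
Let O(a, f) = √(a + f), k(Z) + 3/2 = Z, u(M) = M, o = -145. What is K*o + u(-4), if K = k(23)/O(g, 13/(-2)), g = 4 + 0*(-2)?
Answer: -4 + 1247*I*√10/2 ≈ -4.0 + 1971.7*I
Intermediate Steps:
k(Z) = -3/2 + Z
g = 4 (g = 4 + 0 = 4)
K = -43*I*√10/10 (K = (-3/2 + 23)/(√(4 + 13/(-2))) = 43/(2*(√(4 + 13*(-½)))) = 43/(2*(√(4 - 13/2))) = 43/(2*(√(-5/2))) = 43/(2*((I*√10/2))) = 43*(-I*√10/5)/2 = -43*I*√10/10 ≈ -13.598*I)
K*o + u(-4) = -43*I*√10/10*(-145) - 4 = 1247*I*√10/2 - 4 = -4 + 1247*I*√10/2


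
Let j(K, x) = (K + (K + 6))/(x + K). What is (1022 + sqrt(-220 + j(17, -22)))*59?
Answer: 60298 + 118*I*sqrt(57) ≈ 60298.0 + 890.88*I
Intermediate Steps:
j(K, x) = (6 + 2*K)/(K + x) (j(K, x) = (K + (6 + K))/(K + x) = (6 + 2*K)/(K + x))
(1022 + sqrt(-220 + j(17, -22)))*59 = (1022 + sqrt(-220 + 2*(3 + 17)/(17 - 22)))*59 = (1022 + sqrt(-220 + 2*20/(-5)))*59 = (1022 + sqrt(-220 + 2*(-1/5)*20))*59 = (1022 + sqrt(-220 - 8))*59 = (1022 + sqrt(-228))*59 = (1022 + 2*I*sqrt(57))*59 = 60298 + 118*I*sqrt(57)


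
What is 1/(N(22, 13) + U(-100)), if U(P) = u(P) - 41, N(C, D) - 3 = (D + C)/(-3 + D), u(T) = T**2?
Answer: 2/19931 ≈ 0.00010035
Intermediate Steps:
N(C, D) = 3 + (C + D)/(-3 + D) (N(C, D) = 3 + (D + C)/(-3 + D) = 3 + (C + D)/(-3 + D))
U(P) = -41 + P**2 (U(P) = P**2 - 41 = -41 + P**2)
1/(N(22, 13) + U(-100)) = 1/((-9 + 22 + 4*13)/(-3 + 13) + (-41 + (-100)**2)) = 1/((-9 + 22 + 52)/10 + (-41 + 10000)) = 1/((1/10)*65 + 9959) = 1/(13/2 + 9959) = 1/(19931/2) = 2/19931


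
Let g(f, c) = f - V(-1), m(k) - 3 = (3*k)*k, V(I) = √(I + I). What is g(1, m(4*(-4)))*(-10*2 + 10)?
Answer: -10 + 10*I*√2 ≈ -10.0 + 14.142*I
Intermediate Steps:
V(I) = √2*√I (V(I) = √(2*I) = √2*√I)
m(k) = 3 + 3*k² (m(k) = 3 + (3*k)*k = 3 + 3*k²)
g(f, c) = f - I*√2 (g(f, c) = f - √2*√(-1) = f - √2*I = f - I*√2)
g(1, m(4*(-4)))*(-10*2 + 10) = (1 - I*√2)*(-10*2 + 10) = (1 - I*√2)*(-20 + 10) = (1 - I*√2)*(-10) = -10 + 10*I*√2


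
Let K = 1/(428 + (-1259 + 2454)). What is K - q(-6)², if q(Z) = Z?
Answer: -58427/1623 ≈ -35.999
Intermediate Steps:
K = 1/1623 (K = 1/(428 + 1195) = 1/1623 ≈ 0.00061614)
K - q(-6)² = 1/1623 - 1*(-6)² = 1/1623 - 1*36 = 1/1623 - 36 = -58427/1623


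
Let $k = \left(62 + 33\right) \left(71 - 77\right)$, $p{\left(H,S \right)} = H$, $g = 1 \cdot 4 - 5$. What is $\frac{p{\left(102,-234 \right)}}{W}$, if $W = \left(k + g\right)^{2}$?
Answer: $\frac{102}{326041} \approx 0.00031284$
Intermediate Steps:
$g = -1$ ($g = 4 - 5 = -1$)
$k = -570$ ($k = 95 \left(-6\right) = -570$)
$W = 326041$ ($W = \left(-570 - 1\right)^{2} = \left(-571\right)^{2} = 326041$)
$\frac{p{\left(102,-234 \right)}}{W} = \frac{102}{326041}$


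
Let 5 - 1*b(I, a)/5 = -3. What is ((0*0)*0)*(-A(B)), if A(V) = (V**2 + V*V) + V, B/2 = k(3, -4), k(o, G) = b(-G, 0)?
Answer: 0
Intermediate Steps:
b(I, a) = 40 (b(I, a) = 25 - 5*(-3) = 25 + 15 = 40)
k(o, G) = 40
B = 80 (B = 2*40 = 80)
A(V) = V + 2*V**2 (A(V) = (V**2 + V**2) + V = 2*V**2 + V = V + 2*V**2)
((0*0)*0)*(-A(B)) = ((0*0)*0)*(-80*(1 + 2*80)) = (0*0)*(-80*(1 + 160)) = 0*(-80*161) = 0*(-1*12880) = 0*(-12880) = 0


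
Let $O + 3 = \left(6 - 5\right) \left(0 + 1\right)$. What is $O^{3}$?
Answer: $-8$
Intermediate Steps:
$O = -2$ ($O = -3 + \left(6 - 5\right) \left(0 + 1\right) = -3 + 1 \cdot 1 = -3 + 1 = -2$)
$O^{3} = \left(-2\right)^{3} = -8$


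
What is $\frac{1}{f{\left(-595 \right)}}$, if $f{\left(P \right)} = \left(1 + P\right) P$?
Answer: $\frac{1}{353430} \approx 2.8294 \cdot 10^{-6}$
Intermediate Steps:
$f{\left(P \right)} = P \left(1 + P\right)$
$\frac{1}{f{\left(-595 \right)}} = \frac{1}{\left(-595\right) \left(1 - 595\right)} = \frac{1}{\left(-595\right) \left(-594\right)} = \frac{1}{353430}$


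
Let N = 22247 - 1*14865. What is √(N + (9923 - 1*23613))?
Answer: 2*I*√1577 ≈ 79.423*I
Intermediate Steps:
N = 7382 (N = 22247 - 14865 = 7382)
√(N + (9923 - 1*23613)) = √(7382 + (9923 - 1*23613)) = √(7382 + (9923 - 23613)) = √(7382 - 13690) = √(-6308) = 2*I*√1577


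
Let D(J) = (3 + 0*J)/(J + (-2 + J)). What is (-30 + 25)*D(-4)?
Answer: 3/2 ≈ 1.5000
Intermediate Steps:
D(J) = 3/(-2 + 2*J) (D(J) = (3 + 0)/(-2 + 2*J) = 3/(-2 + 2*J))
(-30 + 25)*D(-4) = (-30 + 25)*(3/(2*(-1 - 4))) = -15/(2*(-5)) = -15*(-1)/(2*5) = -5*(-3/10) = 3/2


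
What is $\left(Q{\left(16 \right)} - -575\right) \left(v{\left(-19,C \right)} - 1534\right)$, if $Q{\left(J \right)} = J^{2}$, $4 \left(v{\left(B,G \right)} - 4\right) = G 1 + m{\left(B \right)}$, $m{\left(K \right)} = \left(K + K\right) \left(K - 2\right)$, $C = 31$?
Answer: $- \frac{4396821}{4} \approx -1.0992 \cdot 10^{6}$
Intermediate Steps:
$m{\left(K \right)} = 2 K \left(-2 + K\right)$ ($m{\left(K \right)} = 2 K \left(K + \left(-2 + 0\right)\right) = 2 K \left(K - 2\right) = 2 K \left(-2 + K\right)$)
$v{\left(B,G \right)} = 4 + \frac{G}{4} + \frac{B \left(-2 + B\right)}{2}$ ($v{\left(B,G \right)} = 4 + \frac{G 1 + 2 B \left(-2 + B\right)}{4} = 4 + \frac{G + 2 B \left(-2 + B\right)}{4} = 4 + \left(\frac{G}{4} + \frac{B \left(-2 + B\right)}{2}\right) = 4 + \frac{G}{4} + \frac{B \left(-2 + B\right)}{2}$)
$\left(Q{\left(16 \right)} - -575\right) \left(v{\left(-19,C \right)} - 1534\right) = \left(16^{2} - -575\right) \left(\left(4 + \frac{1}{4} \cdot 31 + \frac{1}{2} \left(-19\right) \left(-2 - 19\right)\right) - 1534\right) = \left(256 + 575\right) \left(\left(4 + \frac{31}{4} + \frac{1}{2} \left(-19\right) \left(-21\right)\right) - 1534\right) = 831 \left(\left(4 + \frac{31}{4} + \frac{399}{2}\right) - 1534\right) = 831 \left(\frac{845}{4} - 1534\right) = 831 \left(- \frac{5291}{4}\right) = - \frac{4396821}{4}$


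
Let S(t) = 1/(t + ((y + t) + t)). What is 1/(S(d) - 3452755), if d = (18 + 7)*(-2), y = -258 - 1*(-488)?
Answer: -80/276220399 ≈ -2.8962e-7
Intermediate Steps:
y = 230 (y = -258 + 488 = 230)
d = -50 (d = 25*(-2) = -50)
S(t) = 1/(230 + 3*t) (S(t) = 1/(t + ((230 + t) + t)) = 1/(t + (230 + 2*t)) = 1/(230 + 3*t))
1/(S(d) - 3452755) = 1/(1/(230 + 3*(-50)) - 3452755) = 1/(1/(230 - 150) - 3452755) = 1/(1/80 - 3452755) = 1/(-276220399/80) = -80/276220399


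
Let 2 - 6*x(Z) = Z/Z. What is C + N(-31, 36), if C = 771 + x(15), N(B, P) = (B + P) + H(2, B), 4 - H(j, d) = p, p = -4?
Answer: 4705/6 ≈ 784.17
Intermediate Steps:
H(j, d) = 8 (H(j, d) = 4 - 1*(-4) = 4 + 4 = 8)
N(B, P) = 8 + B + P (N(B, P) = (B + P) + 8 = 8 + B + P)
x(Z) = 1/6 (x(Z) = 1/3 - Z/(6*Z) = 1/3 - 1/6*1 = 1/3 - 1/6 = 1/6)
C = 4627/6 (C = 771 + 1/6 = 4627/6 ≈ 771.17)
C + N(-31, 36) = 4627/6 + (8 - 31 + 36) = 4627/6 + 13 = 4705/6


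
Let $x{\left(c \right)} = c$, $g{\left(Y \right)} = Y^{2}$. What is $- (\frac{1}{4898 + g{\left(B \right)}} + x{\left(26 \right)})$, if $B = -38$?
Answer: $- \frac{164893}{6342} \approx -26.0$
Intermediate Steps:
$- (\frac{1}{4898 + g{\left(B \right)}} + x{\left(26 \right)}) = - (\frac{1}{4898 + \left(-38\right)^{2}} + 26) = - (\frac{1}{4898 + 1444} + 26) = - (\frac{1}{6342} + 26) = \left(-1\right) \frac{164893}{6342} = - \frac{164893}{6342}$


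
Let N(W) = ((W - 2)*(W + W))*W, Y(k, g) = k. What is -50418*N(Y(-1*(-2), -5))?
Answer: 0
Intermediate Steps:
N(W) = 2*W**2*(-2 + W) (N(W) = ((-2 + W)*(2*W))*W = (2*W*(-2 + W))*W = 2*W**2*(-2 + W))
-50418*N(Y(-1*(-2), -5)) = -100836*(-1*(-2))**2*(-2 - 1*(-2)) = -100836*2**2*(-2 + 2) = -100836*4*0 = -50418*0 = 0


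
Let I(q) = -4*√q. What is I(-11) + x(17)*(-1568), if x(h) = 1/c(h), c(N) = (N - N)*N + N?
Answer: -1568/17 - 4*I*√11 ≈ -92.235 - 13.266*I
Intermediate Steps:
c(N) = N (c(N) = 0*N + N = 0 + N = N)
x(h) = 1/h
I(-11) + x(17)*(-1568) = -4*I*√11 - 1568/17 = -1568/17 - 4*I*√11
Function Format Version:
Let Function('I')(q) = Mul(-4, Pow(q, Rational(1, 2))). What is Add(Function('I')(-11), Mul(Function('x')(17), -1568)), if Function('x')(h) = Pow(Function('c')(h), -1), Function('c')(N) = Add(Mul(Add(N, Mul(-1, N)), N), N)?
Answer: Add(Rational(-1568, 17), Mul(-4, I, Pow(11, Rational(1, 2)))) ≈ Add(-92.235, Mul(-13.266, I))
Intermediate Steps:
Function('c')(N) = N (Function('c')(N) = Add(Mul(0, N), N) = Add(0, N) = N)
Function('x')(h) = Pow(h, -1)
Add(Function('I')(-11), Mul(Function('x')(17), -1568)) = Add(Mul(-4, Pow(-11, Rational(1, 2))), Mul(Pow(17, -1), -1568)) = Add(Mul(-4, Mul(I, Pow(11, Rational(1, 2)))), Mul(Rational(1, 17), -1568)) = Add(Mul(-4, I, Pow(11, Rational(1, 2))), Rational(-1568, 17)) = Add(Rational(-1568, 17), Mul(-4, I, Pow(11, Rational(1, 2))))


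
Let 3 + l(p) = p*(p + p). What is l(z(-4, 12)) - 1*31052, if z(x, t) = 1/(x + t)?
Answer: -993759/32 ≈ -31055.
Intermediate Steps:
z(x, t) = 1/(t + x)
l(p) = -3 + 2*p**2 (l(p) = -3 + p*(p + p) = -3 + p*(2*p) = -3 + 2*p**2)
l(z(-4, 12)) - 1*31052 = (-3 + 2*(1/(12 - 4))**2) - 1*31052 = (-3 + 2*(1/8)**2) - 31052 = (-3 + 2*(1/64)) - 31052 = (-3 + 1/32) - 31052 = -95/32 - 31052 = -993759/32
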